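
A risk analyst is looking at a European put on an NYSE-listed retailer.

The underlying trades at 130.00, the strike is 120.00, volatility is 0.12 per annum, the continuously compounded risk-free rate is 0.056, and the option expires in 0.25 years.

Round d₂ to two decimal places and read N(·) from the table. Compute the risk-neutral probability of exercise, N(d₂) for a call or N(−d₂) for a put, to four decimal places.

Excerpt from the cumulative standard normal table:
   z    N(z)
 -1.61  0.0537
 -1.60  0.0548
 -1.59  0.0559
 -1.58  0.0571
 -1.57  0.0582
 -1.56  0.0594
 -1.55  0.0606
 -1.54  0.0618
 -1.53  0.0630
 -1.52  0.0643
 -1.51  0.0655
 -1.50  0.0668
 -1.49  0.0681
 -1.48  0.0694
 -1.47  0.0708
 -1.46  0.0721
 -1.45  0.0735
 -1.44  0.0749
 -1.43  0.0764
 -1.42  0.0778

0.0618

T = 0.25;  σ√T = 0.0600
d₁ = [ln(130/120) + (0.056 + 0.12²/2)·0.25] / 0.0600 = [0.0800 + 0.0158] / 0.0600 = 1.5974 which rounds to 1.60
d₂ = d₁ − σ√T = 1.5974 − 0.0600 = 1.5374 which rounds to 1.54
Pr(exercise) under Q = N(−d₂) = N(-1.54) = 0.0618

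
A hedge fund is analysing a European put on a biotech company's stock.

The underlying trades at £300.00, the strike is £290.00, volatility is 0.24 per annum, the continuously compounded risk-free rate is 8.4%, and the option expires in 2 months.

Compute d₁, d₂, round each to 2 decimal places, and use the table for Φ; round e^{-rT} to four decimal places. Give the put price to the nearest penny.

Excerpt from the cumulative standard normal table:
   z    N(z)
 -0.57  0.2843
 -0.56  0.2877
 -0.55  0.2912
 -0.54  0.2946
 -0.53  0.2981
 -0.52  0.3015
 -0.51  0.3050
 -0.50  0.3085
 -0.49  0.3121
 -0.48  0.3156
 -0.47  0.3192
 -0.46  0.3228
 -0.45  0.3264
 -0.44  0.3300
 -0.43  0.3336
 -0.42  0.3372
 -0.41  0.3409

£5.99

σ√T = 0.24 × 0.4082 = 0.0980
ln(S/K) + (r + σ²/2)T = ln(300/290) + (0.084 + 0.24²/2)·0.1667 = 0.0339 + 0.0188 = 0.0527
d₁ = 0.0527 / 0.0980 = 0.5379 ⇒ 0.54
d₂ = d₁ − σ√T = 0.5379 − 0.0980 = 0.4399 ⇒ 0.44
exp(−rT) = exp(−0.084·0.1667) = 0.9861
P = 290·0.9861·N(-0.44) − 300·N(-0.54) = 290·0.9861·0.3300 − 300·0.2946 = 94.3698 − 88.3800 = 5.9898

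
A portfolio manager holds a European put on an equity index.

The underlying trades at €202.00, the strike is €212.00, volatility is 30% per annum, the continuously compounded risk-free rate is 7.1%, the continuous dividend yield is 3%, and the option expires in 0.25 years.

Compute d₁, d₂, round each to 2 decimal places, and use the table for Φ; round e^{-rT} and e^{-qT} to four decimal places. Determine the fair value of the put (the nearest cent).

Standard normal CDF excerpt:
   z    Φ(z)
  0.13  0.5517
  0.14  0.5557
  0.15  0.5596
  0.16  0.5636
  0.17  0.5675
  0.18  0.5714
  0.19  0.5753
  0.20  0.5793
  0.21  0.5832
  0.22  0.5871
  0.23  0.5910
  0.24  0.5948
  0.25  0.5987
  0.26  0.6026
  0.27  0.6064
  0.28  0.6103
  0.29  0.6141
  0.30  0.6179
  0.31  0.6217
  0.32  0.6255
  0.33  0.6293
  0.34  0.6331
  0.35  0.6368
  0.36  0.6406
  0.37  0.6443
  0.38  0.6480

T = 0.25;  σ√T = 0.1500
ln(S/K) + (r − q + σ²/2)T = ln(202/212) + (0.071 − 0.03 + 0.3²/2)·0.25 = -0.0483 + 0.0215 = -0.0268
d₁ = -0.0268 / 0.1500 = -0.1788 ≈ -0.18
d₂ = d₁ − σ√T = -0.1788 − 0.1500 = -0.3288 ≈ -0.33
e^(−qT) = e^(−0.03·0.25) = 0.9925;  e^(−rT) = e^(−0.071·0.25) = 0.9824
N(−d₂) = N(0.33) = 0.6293;  N(−d₁) = N(0.18) = 0.5714
P = 212·0.9824·0.6293 − 202·0.9925·0.5714 = 131.0636 − 114.5571 = 16.5064

€16.51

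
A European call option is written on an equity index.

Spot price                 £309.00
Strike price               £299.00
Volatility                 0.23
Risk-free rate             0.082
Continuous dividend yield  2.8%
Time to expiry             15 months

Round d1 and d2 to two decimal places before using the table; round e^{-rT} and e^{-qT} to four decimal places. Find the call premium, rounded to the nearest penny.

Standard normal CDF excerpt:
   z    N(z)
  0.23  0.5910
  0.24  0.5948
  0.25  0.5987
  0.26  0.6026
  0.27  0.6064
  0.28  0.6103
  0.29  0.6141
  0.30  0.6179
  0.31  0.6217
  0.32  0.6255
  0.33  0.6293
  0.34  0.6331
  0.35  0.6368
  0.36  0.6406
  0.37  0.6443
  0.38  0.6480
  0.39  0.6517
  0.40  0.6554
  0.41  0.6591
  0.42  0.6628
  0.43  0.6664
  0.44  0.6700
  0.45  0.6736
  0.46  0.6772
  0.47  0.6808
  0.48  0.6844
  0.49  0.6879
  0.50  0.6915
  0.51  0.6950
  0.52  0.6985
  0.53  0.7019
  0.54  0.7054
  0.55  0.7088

σ√T = 0.23 × 1.1180 = 0.2571
d₁ = [ln(309/299) + (0.082 − 0.028 + ½·0.23²)·1.25] / (σ√T) = (0.0329 + 0.1006) / 0.2571 = 0.5190 which rounds to 0.52
d₂ = 0.5190 − 0.2571 = 0.2619 which rounds to 0.26
e^(−qT) = e^(−0.028·1.25) = 0.9656;  e^(−rT) = e^(−0.082·1.25) = 0.9026
C = 309·0.9656·N(0.52) − 299·0.9026·N(0.26) = 309·0.9656·0.6985 − 299·0.9026·0.6026 = 208.4117 − 162.6281 = 45.7836

£45.78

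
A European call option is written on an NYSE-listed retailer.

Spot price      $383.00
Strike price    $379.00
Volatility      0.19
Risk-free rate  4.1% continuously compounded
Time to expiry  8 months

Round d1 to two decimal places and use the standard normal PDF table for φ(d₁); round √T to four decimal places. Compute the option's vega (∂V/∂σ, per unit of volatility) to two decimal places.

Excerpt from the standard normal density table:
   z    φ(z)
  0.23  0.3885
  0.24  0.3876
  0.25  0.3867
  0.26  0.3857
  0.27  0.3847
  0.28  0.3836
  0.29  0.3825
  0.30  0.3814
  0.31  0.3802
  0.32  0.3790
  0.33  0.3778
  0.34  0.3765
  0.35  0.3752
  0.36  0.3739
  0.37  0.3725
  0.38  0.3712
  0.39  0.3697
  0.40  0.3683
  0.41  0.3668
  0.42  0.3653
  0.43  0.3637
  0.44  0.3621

T = 0.6667;  σ√T = 0.1551
d₁ = [ln(383/379) + (0.041 + ½·0.19²)·0.6667] / (σ√T) = (0.0105 + 0.0394) / 0.1551 = 0.3214 ⇒ 0.32
√T = √0.6667 = 0.8165
φ(d₁) = φ(0.32) = 0.3790
vega = S·φ(d₁)·√T = 383·0.3790·0.8165 = 118.5207

118.52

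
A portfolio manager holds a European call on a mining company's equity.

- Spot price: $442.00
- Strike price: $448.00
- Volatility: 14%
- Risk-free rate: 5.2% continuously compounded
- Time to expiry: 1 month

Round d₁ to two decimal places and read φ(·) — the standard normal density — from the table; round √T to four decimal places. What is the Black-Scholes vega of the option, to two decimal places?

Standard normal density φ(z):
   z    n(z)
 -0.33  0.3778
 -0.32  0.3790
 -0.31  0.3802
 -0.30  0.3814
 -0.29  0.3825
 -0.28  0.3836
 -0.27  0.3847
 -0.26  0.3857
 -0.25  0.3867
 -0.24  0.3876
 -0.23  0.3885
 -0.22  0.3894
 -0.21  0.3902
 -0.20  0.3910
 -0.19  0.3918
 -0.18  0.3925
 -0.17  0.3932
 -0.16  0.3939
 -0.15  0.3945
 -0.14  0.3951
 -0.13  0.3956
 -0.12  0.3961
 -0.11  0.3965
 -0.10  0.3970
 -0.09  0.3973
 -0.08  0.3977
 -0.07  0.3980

49.79

σ√T = 0.14·√0.08333 = 0.0404
d₁ = [ln(442/448) + (0.052 + 0.14²/2)·0.08333] / 0.0404 = [-0.0135 + 0.0052] / 0.0404 = -0.2062 → -0.21
√T = √0.08333 = 0.2887
φ(d₁) = φ(-0.21) = 0.3902
vega = S·φ(d₁)·√T = 442·0.3902·0.2887 = 49.7916
(Call and put vega coincide under Black-Scholes.)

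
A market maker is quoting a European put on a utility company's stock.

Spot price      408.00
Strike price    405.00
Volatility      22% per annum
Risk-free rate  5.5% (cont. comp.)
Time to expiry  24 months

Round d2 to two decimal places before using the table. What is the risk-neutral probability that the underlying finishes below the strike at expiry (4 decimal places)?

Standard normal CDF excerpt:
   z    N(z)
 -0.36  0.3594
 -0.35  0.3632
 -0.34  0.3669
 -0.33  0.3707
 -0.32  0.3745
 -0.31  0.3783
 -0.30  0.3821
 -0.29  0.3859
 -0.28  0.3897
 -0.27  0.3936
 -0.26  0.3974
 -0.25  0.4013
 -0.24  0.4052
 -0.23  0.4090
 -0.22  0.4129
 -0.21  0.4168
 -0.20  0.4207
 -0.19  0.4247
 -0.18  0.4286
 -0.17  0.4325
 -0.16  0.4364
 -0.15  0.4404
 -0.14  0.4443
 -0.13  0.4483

0.4129

σ√T = 0.22 × 1.4142 = 0.3111
d₁ = [ln(408/405) + (0.055 + 0.22²/2)·2] / 0.3111 = [0.0074 + 0.1584] / 0.3111 = 0.5328 ⇒ 0.53
d₂ = d₁ − σ√T = 0.5328 − 0.3111 = 0.2217 ⇒ 0.22
Pr(exercise) under Q = N(−d₂) = N(-0.22) = 0.4129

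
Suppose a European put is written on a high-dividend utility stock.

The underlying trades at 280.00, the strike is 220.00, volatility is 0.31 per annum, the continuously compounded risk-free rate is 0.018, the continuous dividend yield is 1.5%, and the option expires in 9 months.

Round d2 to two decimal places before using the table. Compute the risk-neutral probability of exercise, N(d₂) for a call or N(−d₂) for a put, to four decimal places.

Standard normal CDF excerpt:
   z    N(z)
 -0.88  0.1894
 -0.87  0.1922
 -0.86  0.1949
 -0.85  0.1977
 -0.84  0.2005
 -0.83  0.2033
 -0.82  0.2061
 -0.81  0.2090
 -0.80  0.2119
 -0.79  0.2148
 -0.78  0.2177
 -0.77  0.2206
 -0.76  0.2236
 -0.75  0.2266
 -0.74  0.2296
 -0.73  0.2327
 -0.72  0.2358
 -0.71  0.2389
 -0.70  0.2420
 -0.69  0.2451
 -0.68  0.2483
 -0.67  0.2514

σ√T = 0.31·√0.75 = 0.2685
d₁ = [ln(280/220) + (0.018 − 0.015 + ½·0.31²)·0.75] / (σ√T) = (0.2412 + 0.0383) / 0.2685 = 1.0409 ≈ 1.04
d₂ = 1.0409 − 0.2685 = 0.7724 ≈ 0.77
Risk-neutral Pr[S_T < K] = N(−d₂) = N(-0.77) = 0.2206

0.2206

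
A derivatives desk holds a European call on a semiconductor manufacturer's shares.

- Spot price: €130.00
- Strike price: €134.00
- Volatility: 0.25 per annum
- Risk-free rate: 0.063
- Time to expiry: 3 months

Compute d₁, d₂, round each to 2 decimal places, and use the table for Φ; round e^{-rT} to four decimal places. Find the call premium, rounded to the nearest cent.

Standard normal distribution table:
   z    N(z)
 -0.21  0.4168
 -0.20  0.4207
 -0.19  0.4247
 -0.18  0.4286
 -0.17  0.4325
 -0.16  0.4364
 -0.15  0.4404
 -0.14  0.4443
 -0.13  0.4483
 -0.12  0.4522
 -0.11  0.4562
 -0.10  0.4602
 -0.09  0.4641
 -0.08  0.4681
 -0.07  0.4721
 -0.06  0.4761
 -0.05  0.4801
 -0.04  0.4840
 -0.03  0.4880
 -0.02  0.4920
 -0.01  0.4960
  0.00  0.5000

€5.88

T = 0.25;  σ√T = 0.1250
d₁ = [ln(130/134) + (0.063 + 0.25²/2)·0.25] / 0.1250 = [-0.0303 + 0.0236] / 0.1250 = -0.0539 ⇒ -0.05
d₂ = d₁ − σ√T = -0.0539 − 0.1250 = -0.1789 ⇒ -0.18
exp(−rT) = exp(−0.063·0.25) = 0.9844
N(d₁) = N(-0.05) = 0.4801;  N(d₂) = N(-0.18) = 0.4286
C = 130·0.4801 − 134·0.9844·0.4286 = 62.4130 − 56.5365 = 5.8765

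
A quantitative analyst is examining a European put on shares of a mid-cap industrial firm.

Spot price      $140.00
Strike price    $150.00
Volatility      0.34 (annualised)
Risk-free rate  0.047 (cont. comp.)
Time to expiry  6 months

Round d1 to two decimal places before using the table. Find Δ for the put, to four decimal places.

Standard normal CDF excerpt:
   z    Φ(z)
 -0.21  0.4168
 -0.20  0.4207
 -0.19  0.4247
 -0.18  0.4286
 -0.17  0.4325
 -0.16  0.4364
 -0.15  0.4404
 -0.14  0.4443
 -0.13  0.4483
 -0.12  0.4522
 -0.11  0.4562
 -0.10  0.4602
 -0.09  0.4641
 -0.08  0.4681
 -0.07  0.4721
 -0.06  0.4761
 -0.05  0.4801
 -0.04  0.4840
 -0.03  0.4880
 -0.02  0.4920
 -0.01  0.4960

T = 0.5;  σ√T = 0.2404
ln(S/K) + (r + σ²/2)T = ln(140/150) + (0.047 + 0.34²/2)·0.5 = -0.0690 + 0.0524 = -0.0166
d₁ = -0.0166 / 0.2404 = -0.0690 ⇒ -0.07
N(d₁) = N(-0.07) = 0.4721
Δ_put = N(d₁) − 1 = 0.4721 − 1 = -0.5279

-0.5279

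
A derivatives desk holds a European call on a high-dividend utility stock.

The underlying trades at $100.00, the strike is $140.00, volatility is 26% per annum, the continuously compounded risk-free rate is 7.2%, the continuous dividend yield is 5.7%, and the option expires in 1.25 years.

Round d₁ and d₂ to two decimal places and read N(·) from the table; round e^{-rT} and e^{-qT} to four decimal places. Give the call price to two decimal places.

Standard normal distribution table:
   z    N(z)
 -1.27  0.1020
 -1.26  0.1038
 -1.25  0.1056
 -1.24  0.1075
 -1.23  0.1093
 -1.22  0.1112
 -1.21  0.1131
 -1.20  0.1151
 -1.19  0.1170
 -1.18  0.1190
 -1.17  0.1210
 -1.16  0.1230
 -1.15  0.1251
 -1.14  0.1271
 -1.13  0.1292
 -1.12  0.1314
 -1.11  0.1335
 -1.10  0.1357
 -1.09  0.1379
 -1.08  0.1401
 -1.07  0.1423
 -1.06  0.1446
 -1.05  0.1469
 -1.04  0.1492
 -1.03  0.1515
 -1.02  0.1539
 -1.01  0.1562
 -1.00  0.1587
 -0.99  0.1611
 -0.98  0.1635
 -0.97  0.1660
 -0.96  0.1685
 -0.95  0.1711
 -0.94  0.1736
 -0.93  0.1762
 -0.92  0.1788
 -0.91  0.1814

σ√T = 0.26·√1.25 = 0.2907
d₁ = [ln(100/140) + (0.072 − 0.057 + 0.26²/2)·1.25] / 0.2907 = [-0.3365 + 0.0610] / 0.2907 = -0.9477 ≈ -0.95
d₂ = d₁ − σ√T = -0.9477 − 0.2907 = -1.2383 ≈ -1.24
exp(−qT) = exp(−0.057·1.25) = 0.9312;  exp(−rT) = exp(−0.072·1.25) = 0.9139
C = 100·0.9312·N(-0.95) − 140·0.9139·N(-1.24) = 100·0.9312·0.1711 − 140·0.9139·0.1075 = 15.9328 − 13.7542 = 2.1786

$2.18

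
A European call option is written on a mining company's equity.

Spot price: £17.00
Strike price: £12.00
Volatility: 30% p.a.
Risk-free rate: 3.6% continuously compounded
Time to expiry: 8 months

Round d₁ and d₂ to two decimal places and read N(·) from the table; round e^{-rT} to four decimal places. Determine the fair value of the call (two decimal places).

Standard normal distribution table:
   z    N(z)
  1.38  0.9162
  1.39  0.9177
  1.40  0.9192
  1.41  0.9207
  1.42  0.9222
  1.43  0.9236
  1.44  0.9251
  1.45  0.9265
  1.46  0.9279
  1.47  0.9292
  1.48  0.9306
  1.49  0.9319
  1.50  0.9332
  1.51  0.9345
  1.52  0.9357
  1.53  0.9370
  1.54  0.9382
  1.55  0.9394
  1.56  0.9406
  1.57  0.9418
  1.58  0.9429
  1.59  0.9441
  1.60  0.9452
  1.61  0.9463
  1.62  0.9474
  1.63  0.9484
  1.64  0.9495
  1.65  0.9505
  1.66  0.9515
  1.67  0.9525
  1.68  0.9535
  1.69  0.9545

£5.37

σ√T = 0.3·√0.6667 = 0.2449
d₁ = [ln(17/12) + (0.036 + 0.3²/2)·0.6667] / 0.2449 = [0.3483 + 0.0540] / 0.2449 = 1.6424 which rounds to 1.64
d₂ = d₁ − σ√T = 1.6424 − 0.2449 = 1.3975 which rounds to 1.40
exp(−rT) = exp(−0.036·0.6667) = 0.9763
N(d₁) = N(1.64) = 0.9495;  N(d₂) = N(1.40) = 0.9192
C = 17·0.9495 − 12·0.9763·0.9192 = 16.1415 − 10.7690 = 5.3725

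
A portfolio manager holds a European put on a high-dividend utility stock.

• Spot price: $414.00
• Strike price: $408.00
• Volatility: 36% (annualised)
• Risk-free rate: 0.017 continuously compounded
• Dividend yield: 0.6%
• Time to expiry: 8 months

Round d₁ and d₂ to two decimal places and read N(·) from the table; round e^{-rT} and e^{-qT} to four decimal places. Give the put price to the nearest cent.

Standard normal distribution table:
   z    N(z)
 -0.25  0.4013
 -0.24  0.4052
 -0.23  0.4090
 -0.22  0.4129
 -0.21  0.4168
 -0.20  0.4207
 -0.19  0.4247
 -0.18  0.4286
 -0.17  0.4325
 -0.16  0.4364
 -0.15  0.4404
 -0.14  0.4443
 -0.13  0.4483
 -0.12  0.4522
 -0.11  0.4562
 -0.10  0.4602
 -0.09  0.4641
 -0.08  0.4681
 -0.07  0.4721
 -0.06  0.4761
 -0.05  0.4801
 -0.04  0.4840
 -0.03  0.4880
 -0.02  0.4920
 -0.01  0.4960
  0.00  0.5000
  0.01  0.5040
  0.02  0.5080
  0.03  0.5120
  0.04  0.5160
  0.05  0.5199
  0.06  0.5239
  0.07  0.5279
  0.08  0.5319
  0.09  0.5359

$42.69

σ√T = 0.36·√0.6667 = 0.2939
d₁ = [ln(414/408) + (0.017 − 0.006 + 0.36²/2)·0.6667] / 0.2939 = [0.0146 + 0.0505] / 0.2939 = 0.2216 ⇒ 0.22
d₂ = d₁ − σ√T = 0.2216 − 0.2939 = -0.0724 ⇒ -0.07
exp(−qT) = exp(−0.006·0.6667) = 0.9960;  exp(−rT) = exp(−0.017·0.6667) = 0.9887
N(−d₂) = N(0.07) = 0.5279;  N(−d₁) = N(-0.22) = 0.4129
P = 408·0.9887·0.5279 − 414·0.9960·0.4129 = 212.9494 − 170.2568 = 42.6925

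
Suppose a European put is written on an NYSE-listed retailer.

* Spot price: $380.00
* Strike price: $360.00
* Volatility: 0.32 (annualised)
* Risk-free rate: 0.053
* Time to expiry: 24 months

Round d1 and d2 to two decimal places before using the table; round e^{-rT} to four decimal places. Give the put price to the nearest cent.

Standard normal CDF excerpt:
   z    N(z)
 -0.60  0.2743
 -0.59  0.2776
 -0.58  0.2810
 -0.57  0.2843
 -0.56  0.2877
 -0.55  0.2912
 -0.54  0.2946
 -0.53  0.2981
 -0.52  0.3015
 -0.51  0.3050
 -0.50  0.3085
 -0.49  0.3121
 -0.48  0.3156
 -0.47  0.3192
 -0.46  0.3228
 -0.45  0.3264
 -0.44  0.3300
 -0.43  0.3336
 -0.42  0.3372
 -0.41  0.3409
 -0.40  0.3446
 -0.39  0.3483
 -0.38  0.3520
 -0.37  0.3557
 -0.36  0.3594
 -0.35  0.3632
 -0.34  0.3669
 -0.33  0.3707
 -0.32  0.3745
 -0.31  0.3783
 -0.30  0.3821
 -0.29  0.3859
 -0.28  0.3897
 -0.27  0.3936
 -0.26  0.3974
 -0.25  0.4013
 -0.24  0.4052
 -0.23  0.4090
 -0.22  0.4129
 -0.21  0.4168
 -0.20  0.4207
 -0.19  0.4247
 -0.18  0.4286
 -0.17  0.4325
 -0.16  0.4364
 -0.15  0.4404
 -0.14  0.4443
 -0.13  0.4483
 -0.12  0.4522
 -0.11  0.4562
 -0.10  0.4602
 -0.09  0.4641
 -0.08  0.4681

T = 2;  σ√T = 0.4525
d₁ = [ln(380/360) + (0.053 + 0.32²/2)·2] / 0.4525 = [0.0541 + 0.2084] / 0.4525 = 0.5800 ⇒ 0.58
d₂ = d₁ − σ√T = 0.5800 − 0.4525 = 0.1274 ⇒ 0.13
exp(−rT) = exp(−0.053·2) = 0.8994
N(−d₂) = N(-0.13) = 0.4483;  N(−d₁) = N(-0.58) = 0.2810
P = 360·0.8994·0.4483 − 380·0.2810 = 145.1524 − 106.7800 = 38.3724

$38.37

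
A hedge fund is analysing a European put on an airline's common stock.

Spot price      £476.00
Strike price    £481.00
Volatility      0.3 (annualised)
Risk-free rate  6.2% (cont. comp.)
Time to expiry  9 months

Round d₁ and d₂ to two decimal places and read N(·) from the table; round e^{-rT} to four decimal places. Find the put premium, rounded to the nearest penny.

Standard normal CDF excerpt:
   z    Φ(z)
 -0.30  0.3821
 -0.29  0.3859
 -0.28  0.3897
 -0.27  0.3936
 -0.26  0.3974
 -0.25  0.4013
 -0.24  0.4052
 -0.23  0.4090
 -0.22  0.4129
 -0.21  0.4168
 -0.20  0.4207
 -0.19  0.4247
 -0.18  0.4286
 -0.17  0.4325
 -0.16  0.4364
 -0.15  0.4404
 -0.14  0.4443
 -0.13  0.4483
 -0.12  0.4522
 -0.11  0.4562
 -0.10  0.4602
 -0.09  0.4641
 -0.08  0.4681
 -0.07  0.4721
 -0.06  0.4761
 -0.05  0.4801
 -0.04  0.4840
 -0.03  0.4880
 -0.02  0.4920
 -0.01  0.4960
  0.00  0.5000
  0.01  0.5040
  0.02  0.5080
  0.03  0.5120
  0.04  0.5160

£40.39

T = 0.75;  σ√T = 0.2598
d₁ = [ln(476/481) + (0.062 + 0.3²/2)·0.75] / 0.2598 = [-0.0104 + 0.0803] / 0.2598 = 0.2687 → 0.27
d₂ = d₁ − σ√T = 0.2687 − 0.2598 = 0.0089 → 0.01
e^(−rT) = e^(−0.062·0.75) = 0.9546
N(−d₂) = N(-0.01) = 0.4960;  N(−d₁) = N(-0.27) = 0.3936
P = 481·0.9546·0.4960 − 476·0.3936 = 227.7446 − 187.3536 = 40.3910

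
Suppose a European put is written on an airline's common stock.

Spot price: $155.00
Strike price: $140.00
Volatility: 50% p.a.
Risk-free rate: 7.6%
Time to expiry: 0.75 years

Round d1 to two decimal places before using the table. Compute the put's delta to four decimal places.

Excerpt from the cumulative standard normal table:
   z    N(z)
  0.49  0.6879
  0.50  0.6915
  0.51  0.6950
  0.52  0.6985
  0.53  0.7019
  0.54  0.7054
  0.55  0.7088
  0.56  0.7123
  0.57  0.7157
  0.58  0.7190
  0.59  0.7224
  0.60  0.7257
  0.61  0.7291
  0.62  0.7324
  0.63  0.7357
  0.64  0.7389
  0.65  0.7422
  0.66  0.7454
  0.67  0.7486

σ√T = 0.5 × 0.8660 = 0.4330
ln(S/K) + (r + σ²/2)T = ln(155/140) + (0.076 + 0.5²/2)·0.75 = 0.1018 + 0.1507 = 0.2525
d₁ = 0.2525 / 0.4330 = 0.5832 ⇒ 0.58
N(d₁) = N(0.58) = 0.7190
Δ_put = N(d₁) − 1 = 0.7190 − 1 = -0.2810

-0.2810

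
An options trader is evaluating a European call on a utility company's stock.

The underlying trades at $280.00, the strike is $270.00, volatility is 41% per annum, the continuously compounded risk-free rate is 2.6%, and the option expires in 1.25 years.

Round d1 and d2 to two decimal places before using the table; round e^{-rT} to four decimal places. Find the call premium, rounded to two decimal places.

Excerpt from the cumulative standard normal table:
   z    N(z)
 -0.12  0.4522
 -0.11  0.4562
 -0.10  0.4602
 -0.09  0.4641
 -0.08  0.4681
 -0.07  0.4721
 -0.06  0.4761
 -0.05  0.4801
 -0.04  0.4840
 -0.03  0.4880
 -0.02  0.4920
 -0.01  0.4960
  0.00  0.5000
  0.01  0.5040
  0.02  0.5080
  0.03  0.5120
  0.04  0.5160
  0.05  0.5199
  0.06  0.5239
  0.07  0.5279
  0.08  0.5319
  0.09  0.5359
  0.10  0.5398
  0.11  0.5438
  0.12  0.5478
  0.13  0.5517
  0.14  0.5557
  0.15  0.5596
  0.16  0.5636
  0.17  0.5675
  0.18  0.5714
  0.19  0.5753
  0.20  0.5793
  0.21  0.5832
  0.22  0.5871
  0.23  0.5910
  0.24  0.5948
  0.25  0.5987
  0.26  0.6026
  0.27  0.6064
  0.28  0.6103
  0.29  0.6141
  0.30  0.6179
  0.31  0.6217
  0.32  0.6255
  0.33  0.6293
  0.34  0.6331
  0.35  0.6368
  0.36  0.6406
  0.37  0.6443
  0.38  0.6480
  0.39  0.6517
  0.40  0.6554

T = 1.25;  σ√T = 0.4584
ln(S/K) + (r + σ²/2)T = ln(280/270) + (0.026 + 0.41²/2)·1.25 = 0.0364 + 0.1376 = 0.1739
d₁ = 0.1739 / 0.4584 = 0.3794 → 0.38
d₂ = d₁ − σ√T = 0.3794 − 0.4584 = -0.0790 → -0.08
exp(−rT) = exp(−0.026·1.25) = 0.9680
N(d₁) = N(0.38) = 0.6480;  N(d₂) = N(-0.08) = 0.4681
C = 280·0.6480 − 270·0.9680·0.4681 = 181.4400 − 122.3426 = 59.0974

$59.10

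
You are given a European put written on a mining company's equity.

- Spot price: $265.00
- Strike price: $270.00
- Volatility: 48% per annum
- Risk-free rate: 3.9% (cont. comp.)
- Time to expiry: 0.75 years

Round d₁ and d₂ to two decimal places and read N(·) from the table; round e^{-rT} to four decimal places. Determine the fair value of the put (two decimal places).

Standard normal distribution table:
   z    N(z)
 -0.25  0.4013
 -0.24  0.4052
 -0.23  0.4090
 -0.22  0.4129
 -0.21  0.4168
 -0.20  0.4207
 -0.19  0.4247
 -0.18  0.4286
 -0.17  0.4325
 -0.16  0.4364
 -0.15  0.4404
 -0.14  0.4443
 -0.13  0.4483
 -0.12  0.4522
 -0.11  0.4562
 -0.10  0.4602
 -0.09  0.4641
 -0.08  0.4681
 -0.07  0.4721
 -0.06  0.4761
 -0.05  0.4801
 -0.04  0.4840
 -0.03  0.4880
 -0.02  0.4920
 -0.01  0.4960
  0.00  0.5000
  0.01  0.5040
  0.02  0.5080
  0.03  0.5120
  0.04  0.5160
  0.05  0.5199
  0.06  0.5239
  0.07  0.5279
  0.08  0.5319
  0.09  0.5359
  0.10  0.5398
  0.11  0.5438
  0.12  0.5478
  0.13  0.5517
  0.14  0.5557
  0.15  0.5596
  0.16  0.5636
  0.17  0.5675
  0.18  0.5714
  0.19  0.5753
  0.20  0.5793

$41.45

σ√T = 0.48 × 0.8660 = 0.4157
d₁ = [ln(265/270) + (0.039 + ½·0.48²)·0.75] / (σ√T) = (-0.0187 + 0.1157) / 0.4157 = 0.2332 which rounds to 0.23
d₂ = 0.2332 − 0.4157 = -0.1824 which rounds to -0.18
e^(−rT) = e^(−0.039·0.75) = 0.9712
P = 270·0.9712·N(0.18) − 265·N(-0.23) = 270·0.9712·0.5714 − 265·0.4090 = 149.8348 − 108.3850 = 41.4498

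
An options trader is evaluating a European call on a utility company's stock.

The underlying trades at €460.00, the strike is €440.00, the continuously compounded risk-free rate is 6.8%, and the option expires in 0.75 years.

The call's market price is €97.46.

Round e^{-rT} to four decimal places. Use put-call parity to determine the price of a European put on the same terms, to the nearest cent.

exp(−rT) = exp(−0.068·0.75) = 0.9503
Put-call parity: C − P = S − K·e^(−rT) = 460 − 440·0.9503 = 460 − 418.1320 = 41.8680
P = C − (C − P) = 97.46 − (41.8680) = 55.5920

€55.59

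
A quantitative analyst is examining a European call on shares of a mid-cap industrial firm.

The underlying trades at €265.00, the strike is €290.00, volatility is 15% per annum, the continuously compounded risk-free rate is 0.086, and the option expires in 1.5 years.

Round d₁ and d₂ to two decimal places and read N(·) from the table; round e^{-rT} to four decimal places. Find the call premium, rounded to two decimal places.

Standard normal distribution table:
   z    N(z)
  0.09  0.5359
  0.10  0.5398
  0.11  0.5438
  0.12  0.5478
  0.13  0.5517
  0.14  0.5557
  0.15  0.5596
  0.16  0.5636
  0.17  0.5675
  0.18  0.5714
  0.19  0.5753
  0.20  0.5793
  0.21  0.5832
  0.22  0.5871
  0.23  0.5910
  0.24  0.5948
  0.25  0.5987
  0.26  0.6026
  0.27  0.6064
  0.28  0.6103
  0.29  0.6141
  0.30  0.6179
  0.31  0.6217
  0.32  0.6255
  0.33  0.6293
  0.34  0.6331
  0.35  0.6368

€24.10

T = 1.5;  σ√T = 0.1837
d₁ = [ln(265/290) + (0.086 + 0.15²/2)·1.5] / 0.1837 = [-0.0902 + 0.1459] / 0.1837 = 0.3033 → 0.30
d₂ = d₁ − σ√T = 0.3033 − 0.1837 = 0.1196 → 0.12
e^(−rT) = e^(−0.086·1.5) = 0.8790
N(d₁) = N(0.30) = 0.6179;  N(d₂) = N(0.12) = 0.5478
C = 265·0.6179 − 290·0.8790·0.5478 = 163.7435 − 139.6397 = 24.1038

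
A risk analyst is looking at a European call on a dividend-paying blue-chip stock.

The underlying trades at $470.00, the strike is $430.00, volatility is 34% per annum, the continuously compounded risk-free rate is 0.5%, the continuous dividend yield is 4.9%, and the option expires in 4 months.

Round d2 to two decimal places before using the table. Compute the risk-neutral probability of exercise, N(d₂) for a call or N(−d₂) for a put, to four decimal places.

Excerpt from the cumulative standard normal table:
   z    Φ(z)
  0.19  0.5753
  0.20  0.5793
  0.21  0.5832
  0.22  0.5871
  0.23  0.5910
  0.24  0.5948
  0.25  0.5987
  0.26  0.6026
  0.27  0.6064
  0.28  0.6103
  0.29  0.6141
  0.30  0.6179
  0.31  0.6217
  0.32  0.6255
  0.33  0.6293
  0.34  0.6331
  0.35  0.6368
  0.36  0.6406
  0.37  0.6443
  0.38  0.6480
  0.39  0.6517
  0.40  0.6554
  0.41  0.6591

σ√T = 0.34·√0.3333 = 0.1963
d₁ = [ln(470/430) + (0.005 − 0.049 + 0.34²/2)·0.3333] / 0.1963 = [0.0889 + 0.0046] / 0.1963 = 0.4766 which rounds to 0.48
d₂ = d₁ − σ√T = 0.4766 − 0.1963 = 0.2803 which rounds to 0.28
Risk-neutral Pr[S_T > K] = N(d₂) = N(0.28) = 0.6103

0.6103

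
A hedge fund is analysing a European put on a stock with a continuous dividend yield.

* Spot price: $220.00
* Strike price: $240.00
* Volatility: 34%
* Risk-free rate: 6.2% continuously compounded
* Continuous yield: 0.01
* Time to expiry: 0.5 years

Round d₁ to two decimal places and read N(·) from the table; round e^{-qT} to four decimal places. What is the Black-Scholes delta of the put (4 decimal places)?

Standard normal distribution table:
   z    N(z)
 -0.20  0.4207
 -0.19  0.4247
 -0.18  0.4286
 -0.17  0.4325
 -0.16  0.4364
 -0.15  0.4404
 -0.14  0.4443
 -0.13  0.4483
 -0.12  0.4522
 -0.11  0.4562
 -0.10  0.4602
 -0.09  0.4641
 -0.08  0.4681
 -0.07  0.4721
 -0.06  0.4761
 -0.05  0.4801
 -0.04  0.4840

σ√T = 0.34·√0.5 = 0.2404
d₁ = [ln(220/240) + (0.062 − 0.01 + ½·0.34²)·0.5] / (σ√T) = (-0.0870 + 0.0549) / 0.2404 = -0.1336 which rounds to -0.13
N(d₁) = N(-0.13) = 0.4483
Δ_put = e^(−qT)·(N(d₁) − 1) = 0.9950·(0.4483 − 1) = -0.5489

-0.5489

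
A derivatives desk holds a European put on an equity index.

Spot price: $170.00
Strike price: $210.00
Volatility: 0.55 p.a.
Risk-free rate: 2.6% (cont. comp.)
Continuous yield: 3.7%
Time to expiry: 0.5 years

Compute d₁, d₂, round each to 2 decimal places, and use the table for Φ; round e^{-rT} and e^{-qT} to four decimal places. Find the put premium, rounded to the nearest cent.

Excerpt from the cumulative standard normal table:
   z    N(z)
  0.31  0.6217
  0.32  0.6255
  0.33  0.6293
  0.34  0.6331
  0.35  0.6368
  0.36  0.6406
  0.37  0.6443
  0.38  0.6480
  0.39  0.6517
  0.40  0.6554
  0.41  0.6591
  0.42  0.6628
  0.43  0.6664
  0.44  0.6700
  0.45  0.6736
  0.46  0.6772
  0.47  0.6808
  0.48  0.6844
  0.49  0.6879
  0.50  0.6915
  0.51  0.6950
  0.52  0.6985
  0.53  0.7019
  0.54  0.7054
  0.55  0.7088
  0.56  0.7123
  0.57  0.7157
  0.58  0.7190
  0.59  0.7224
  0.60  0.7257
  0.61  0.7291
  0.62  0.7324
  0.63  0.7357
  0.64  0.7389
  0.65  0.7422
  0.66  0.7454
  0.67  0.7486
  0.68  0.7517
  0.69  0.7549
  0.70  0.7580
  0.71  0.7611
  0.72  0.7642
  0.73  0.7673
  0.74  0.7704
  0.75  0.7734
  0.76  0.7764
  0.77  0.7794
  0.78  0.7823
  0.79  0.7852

$53.41

T = 0.5;  σ√T = 0.3889
ln(S/K) + (r − q + σ²/2)T = ln(170/210) + (0.026 − 0.037 + 0.55²/2)·0.5 = -0.2113 + 0.0701 = -0.1412
d₁ = -0.1412 / 0.3889 = -0.3630 → -0.36
d₂ = d₁ − σ√T = -0.3630 − 0.3889 = -0.7519 → -0.75
e^(−qT) = e^(−0.037·0.5) = 0.9817;  e^(−rT) = e^(−0.026·0.5) = 0.9871
N(−d₂) = N(0.75) = 0.7734;  N(−d₁) = N(0.36) = 0.6406
P = 210·0.9871·0.7734 − 170·0.9817·0.6406 = 160.3189 − 106.9091 = 53.4098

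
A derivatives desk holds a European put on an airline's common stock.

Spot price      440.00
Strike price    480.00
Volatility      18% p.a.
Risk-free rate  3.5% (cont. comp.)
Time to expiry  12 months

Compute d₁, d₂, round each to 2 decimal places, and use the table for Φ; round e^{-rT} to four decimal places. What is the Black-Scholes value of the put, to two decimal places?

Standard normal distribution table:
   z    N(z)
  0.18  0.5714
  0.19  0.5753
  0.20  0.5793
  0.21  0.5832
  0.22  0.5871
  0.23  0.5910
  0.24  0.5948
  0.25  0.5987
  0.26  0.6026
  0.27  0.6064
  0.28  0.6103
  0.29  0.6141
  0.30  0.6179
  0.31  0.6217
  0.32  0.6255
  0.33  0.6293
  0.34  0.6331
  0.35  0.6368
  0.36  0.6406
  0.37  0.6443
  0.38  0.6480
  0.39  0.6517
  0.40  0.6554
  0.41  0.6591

σ√T = 0.18·√1 = 0.1800
d₁ = [ln(440/480) + (0.035 + ½·0.18²)·1] / (σ√T) = (-0.0870 + 0.0512) / 0.1800 = -0.1990 which rounds to -0.20
d₂ = -0.1990 − 0.1800 = -0.3790 which rounds to -0.38
exp(−rT) = exp(−0.035·1) = 0.9656
P = 480·0.9656·N(0.38) − 440·N(0.20) = 480·0.9656·0.6480 − 440·0.5793 = 300.3402 − 254.8920 = 45.4482

45.45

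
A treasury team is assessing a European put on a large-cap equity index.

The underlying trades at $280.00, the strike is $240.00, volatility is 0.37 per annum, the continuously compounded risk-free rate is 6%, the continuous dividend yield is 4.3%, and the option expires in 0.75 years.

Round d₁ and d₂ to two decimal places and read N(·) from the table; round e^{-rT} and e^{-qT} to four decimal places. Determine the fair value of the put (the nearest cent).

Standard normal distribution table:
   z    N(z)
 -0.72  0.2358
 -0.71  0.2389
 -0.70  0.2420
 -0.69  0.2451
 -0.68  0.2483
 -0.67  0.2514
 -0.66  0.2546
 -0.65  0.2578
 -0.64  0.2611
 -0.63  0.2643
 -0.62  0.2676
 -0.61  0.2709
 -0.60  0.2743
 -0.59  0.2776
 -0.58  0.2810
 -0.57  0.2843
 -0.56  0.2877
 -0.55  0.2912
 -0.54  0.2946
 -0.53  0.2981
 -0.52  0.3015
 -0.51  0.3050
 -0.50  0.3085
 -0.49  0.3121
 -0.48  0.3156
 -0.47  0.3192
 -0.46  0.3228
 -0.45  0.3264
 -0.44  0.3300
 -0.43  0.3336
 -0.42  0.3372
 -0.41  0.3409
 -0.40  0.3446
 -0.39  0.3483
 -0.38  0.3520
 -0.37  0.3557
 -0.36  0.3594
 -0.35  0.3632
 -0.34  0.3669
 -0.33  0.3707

σ√T = 0.37·√0.75 = 0.3204
ln(S/K) + (r − q + σ²/2)T = ln(280/240) + (0.06 − 0.043 + 0.37²/2)·0.75 = 0.1542 + 0.0641 = 0.2182
d₁ = 0.2182 / 0.3204 = 0.6811 which rounds to 0.68
d₂ = d₁ − σ√T = 0.6811 − 0.3204 = 0.3607 which rounds to 0.36
e^(−qT) = e^(−0.043·0.75) = 0.9683;  e^(−rT) = e^(−0.06·0.75) = 0.9560
N(−d₂) = N(-0.36) = 0.3594;  N(−d₁) = N(-0.68) = 0.2483
P = 240·0.9560·0.3594 − 280·0.9683·0.2483 = 82.4607 − 67.3201 = 15.1406

$15.14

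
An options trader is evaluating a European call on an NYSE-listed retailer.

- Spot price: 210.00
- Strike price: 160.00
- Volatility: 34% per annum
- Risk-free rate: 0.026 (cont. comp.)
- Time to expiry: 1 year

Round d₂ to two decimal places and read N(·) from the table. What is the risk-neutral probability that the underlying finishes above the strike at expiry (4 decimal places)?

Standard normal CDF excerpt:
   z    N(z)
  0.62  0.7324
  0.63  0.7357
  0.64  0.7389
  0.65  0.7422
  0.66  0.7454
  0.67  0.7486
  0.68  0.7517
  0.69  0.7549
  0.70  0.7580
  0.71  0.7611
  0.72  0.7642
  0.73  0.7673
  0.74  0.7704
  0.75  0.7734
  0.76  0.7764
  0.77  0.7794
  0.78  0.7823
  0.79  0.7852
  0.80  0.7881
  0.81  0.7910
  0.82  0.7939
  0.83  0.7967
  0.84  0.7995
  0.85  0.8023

σ√T = 0.34 × 1.0000 = 0.3400
d₁ = [ln(210/160) + (0.026 + 0.34²/2)·1] / 0.3400 = [0.2719 + 0.0838] / 0.3400 = 1.0463 → 1.05
d₂ = d₁ − σ√T = 1.0463 − 0.3400 = 0.7063 → 0.71
Pr(exercise) under Q = N(d₂) = 0.7611

0.7611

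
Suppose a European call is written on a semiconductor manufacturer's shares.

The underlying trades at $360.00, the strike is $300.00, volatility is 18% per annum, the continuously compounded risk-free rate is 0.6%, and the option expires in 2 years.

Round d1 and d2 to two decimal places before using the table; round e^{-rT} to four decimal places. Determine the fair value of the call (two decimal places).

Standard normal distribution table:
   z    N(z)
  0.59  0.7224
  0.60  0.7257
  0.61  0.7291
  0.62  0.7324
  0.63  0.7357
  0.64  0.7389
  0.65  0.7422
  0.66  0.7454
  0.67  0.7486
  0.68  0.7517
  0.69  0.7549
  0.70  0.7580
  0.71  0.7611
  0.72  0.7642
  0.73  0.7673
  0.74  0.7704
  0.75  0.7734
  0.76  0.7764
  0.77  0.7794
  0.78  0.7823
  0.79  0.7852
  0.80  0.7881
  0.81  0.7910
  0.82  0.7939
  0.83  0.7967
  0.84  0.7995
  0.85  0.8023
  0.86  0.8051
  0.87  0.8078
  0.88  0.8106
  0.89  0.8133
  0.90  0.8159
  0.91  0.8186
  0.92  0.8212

σ√T = 0.18 × 1.4142 = 0.2546
d₁ = [ln(360/300) + (0.006 + 0.18²/2)·2] / 0.2546 = [0.1823 + 0.0444] / 0.2546 = 0.8906 ⇒ 0.89
d₂ = d₁ − σ√T = 0.8906 − 0.2546 = 0.6361 ⇒ 0.64
e^(−rT) = e^(−0.006·2) = 0.9881
N(d₁) = N(0.89) = 0.8133;  N(d₂) = N(0.64) = 0.7389
C = 360·0.8133 − 300·0.9881·0.7389 = 292.7880 − 219.0321 = 73.7559

$73.76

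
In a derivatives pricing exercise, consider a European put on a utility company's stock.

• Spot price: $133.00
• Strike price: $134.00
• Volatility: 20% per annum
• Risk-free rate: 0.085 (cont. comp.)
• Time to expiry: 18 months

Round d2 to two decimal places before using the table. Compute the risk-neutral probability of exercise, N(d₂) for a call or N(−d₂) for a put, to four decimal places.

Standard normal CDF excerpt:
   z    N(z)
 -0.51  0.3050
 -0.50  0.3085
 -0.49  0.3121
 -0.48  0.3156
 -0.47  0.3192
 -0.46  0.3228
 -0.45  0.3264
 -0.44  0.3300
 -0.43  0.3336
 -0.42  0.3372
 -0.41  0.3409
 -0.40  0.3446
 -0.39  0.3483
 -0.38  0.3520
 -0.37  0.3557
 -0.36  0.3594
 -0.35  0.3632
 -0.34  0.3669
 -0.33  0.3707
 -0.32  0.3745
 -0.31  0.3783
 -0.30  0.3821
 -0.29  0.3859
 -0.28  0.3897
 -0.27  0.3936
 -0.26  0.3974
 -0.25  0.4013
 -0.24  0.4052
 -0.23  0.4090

0.3557

σ√T = 0.2 × 1.2247 = 0.2449
d₁ = [ln(133/134) + (0.085 + 0.2²/2)·1.5] / 0.2449 = [-0.0075 + 0.1575] / 0.2449 = 0.6124 which rounds to 0.61
d₂ = d₁ − σ√T = 0.6124 − 0.2449 = 0.3675 which rounds to 0.37
Pr(exercise) under Q = N(−d₂) = N(-0.37) = 0.3557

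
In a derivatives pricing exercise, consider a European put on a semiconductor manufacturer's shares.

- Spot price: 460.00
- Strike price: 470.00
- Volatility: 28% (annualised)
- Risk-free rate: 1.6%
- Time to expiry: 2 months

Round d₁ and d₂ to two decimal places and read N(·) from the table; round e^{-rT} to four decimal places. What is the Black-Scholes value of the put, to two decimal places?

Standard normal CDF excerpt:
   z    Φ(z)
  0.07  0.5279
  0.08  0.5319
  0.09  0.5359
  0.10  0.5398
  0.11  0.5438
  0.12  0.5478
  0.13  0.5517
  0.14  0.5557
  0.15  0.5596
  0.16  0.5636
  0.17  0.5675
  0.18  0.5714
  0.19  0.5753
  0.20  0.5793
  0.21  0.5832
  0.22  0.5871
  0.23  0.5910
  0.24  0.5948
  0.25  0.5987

σ√T = 0.28·√0.1667 = 0.1143
d₁ = [ln(460/470) + (0.016 + 0.28²/2)·0.1667] / 0.1143 = [-0.0215 + 0.0092] / 0.1143 = -0.1077 ⇒ -0.11
d₂ = d₁ − σ√T = -0.1077 − 0.1143 = -0.2220 ⇒ -0.22
exp(−rT) = exp(−0.016·0.1667) = 0.9973
N(−d₂) = N(0.22) = 0.5871;  N(−d₁) = N(0.11) = 0.5438
P = 470·0.9973·0.5871 − 460·0.5438 = 275.1920 − 250.1480 = 25.0440

25.04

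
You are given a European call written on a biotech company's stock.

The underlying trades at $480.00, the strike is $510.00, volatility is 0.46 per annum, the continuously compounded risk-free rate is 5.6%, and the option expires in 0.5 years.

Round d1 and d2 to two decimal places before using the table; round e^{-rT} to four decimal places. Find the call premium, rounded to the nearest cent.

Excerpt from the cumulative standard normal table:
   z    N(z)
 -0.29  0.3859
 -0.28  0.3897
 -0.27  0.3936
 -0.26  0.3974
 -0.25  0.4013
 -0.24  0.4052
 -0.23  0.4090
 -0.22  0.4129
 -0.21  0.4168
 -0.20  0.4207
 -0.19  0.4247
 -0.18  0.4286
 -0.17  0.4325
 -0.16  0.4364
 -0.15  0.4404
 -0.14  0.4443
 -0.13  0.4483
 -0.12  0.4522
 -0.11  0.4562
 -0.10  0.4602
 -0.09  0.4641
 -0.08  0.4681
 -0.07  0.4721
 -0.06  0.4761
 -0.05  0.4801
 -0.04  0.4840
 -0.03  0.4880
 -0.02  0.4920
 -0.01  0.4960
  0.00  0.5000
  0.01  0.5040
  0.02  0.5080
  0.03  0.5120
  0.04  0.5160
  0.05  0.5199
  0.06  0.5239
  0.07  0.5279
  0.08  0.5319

$54.39

σ√T = 0.46 × 0.7071 = 0.3253
d₁ = [ln(480/510) + (0.056 + 0.46²/2)·0.5] / 0.3253 = [-0.0606 + 0.0809] / 0.3253 = 0.0623 → 0.06
d₂ = d₁ − σ√T = 0.0623 − 0.3253 = -0.2629 → -0.26
e^(−rT) = e^(−0.056·0.5) = 0.9724
C = 480·N(0.06) − 510·0.9724·N(-0.26) = 480·0.5239 − 510·0.9724·0.3974 = 251.4720 − 197.0802 = 54.3918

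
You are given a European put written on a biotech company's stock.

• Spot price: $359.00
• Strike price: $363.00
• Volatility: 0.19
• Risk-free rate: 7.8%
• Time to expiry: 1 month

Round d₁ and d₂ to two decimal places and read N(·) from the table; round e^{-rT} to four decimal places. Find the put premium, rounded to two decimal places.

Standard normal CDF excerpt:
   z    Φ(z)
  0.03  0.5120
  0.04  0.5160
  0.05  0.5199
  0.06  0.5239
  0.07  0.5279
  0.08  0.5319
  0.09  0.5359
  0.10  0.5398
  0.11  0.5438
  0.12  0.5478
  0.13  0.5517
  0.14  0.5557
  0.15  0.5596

$8.04

T = 0.08333;  σ√T = 0.0548
d₁ = [ln(359/363) + (0.078 + ½·0.19²)·0.08333] / (σ√T) = (-0.0111 + 0.0080) / 0.0548 = -0.0561 which rounds to -0.06
d₂ = -0.0561 − 0.0548 = -0.1109 which rounds to -0.11
e^(−rT) = e^(−0.078·0.08333) = 0.9935
N(−d₂) = N(0.11) = 0.5438;  N(−d₁) = N(0.06) = 0.5239
P = 363·0.9935·0.5438 − 359·0.5239 = 196.1163 − 188.0801 = 8.0362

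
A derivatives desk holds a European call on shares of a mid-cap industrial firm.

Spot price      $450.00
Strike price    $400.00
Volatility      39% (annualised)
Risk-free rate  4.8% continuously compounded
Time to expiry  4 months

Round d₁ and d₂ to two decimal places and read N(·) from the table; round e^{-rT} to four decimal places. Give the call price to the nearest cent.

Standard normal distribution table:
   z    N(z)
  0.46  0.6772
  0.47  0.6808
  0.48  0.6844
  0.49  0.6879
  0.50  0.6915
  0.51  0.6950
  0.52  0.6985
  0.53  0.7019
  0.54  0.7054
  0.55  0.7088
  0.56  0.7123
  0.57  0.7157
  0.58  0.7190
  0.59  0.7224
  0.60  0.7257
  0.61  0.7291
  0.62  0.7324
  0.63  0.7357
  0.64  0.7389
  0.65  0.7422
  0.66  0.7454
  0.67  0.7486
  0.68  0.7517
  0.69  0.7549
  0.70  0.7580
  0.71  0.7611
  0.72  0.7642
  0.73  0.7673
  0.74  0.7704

σ√T = 0.39 × 0.5774 = 0.2252
d₁ = [ln(450/400) + (0.048 + ½·0.39²)·0.3333] / (σ√T) = (0.1178 + 0.0413) / 0.2252 = 0.7067 → 0.71
d₂ = 0.7067 − 0.2252 = 0.4816 → 0.48
e^(−rT) = e^(−0.048·0.3333) = 0.9841
N(d₁) = N(0.71) = 0.7611;  N(d₂) = N(0.48) = 0.6844
C = 450·0.7611 − 400·0.9841·0.6844 = 342.4950 − 269.4072 = 73.0878

$73.09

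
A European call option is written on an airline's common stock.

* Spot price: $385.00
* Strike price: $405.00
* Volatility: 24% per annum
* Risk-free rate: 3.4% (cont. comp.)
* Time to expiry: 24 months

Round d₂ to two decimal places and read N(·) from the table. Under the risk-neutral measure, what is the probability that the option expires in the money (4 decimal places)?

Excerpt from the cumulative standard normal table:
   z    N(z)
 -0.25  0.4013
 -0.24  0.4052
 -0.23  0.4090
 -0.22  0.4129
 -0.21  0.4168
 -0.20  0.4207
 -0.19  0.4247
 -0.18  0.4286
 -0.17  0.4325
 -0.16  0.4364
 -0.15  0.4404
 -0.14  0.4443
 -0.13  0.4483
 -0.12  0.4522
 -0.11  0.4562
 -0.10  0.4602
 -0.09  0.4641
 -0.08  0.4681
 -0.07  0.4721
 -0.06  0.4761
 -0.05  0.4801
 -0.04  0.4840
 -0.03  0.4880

σ√T = 0.24 × 1.4142 = 0.3394
ln(S/K) + (r + σ²/2)T = ln(385/405) + (0.034 + 0.24²/2)·2 = -0.0506 + 0.1256 = 0.0750
d₁ = 0.0750 / 0.3394 = 0.2208 ≈ 0.22
d₂ = d₁ − σ√T = 0.2208 − 0.3394 = -0.1186 ≈ -0.12
Risk-neutral Pr[S_T > K] = N(d₂) = N(-0.12) = 0.4522

0.4522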